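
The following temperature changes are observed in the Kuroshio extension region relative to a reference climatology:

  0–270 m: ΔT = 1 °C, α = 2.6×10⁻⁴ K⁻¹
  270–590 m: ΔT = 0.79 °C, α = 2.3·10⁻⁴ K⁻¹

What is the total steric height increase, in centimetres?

about 12.8 cm

270 × 1 × 2.6×10⁻⁴ = 0.07020 m
Layer 2: 320 × 0.79 × 2.3×10⁻⁴ = 0.058144 m
Δh = 0.07020 + 0.058144 = 0.128344 m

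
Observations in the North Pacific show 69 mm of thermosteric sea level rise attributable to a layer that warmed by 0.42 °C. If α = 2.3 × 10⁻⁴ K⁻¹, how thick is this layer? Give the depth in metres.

about 710 m

H = Δh/(αΔT) = 0.069 / (2.3×10⁻⁴ × 0.42) ≈ 714.3 m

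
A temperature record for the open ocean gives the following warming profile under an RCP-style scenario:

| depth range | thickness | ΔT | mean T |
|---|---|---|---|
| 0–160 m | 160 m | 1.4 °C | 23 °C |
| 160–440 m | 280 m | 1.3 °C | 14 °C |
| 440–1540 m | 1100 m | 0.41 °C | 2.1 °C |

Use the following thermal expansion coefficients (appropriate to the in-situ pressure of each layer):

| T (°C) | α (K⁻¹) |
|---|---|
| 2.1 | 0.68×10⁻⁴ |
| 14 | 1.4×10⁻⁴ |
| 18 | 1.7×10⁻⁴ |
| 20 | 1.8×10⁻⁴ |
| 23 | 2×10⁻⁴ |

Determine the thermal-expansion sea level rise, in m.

Layer 1 at 23 °C → α = 2×10⁻⁴ K⁻¹
Layer 2 at 14 °C → α = 1.4×10⁻⁴ K⁻¹
Layer 3 at 2.1 °C → α = 0.68×10⁻⁴ K⁻¹
0–160 m: 1.4 × 160 × 2×10⁻⁴ = 0.04480 m
Layer 2: 1.4×10⁻⁴ × 1.3 × 280 = 0.05096 m
440–1540 m: 0.68×10⁻⁴ × 1100 × 0.41 = 0.030668 m
Δh = 0.04480 + 0.05096 + 0.030668 = 0.126428 m

Δh ≈ 0.126 m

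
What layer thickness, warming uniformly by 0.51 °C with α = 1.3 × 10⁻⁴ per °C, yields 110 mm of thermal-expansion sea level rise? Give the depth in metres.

about 1700 m

H = Δh/(αΔT) = 0.11 / (1.3×10⁻⁴ × 0.51) ≈ 1659 m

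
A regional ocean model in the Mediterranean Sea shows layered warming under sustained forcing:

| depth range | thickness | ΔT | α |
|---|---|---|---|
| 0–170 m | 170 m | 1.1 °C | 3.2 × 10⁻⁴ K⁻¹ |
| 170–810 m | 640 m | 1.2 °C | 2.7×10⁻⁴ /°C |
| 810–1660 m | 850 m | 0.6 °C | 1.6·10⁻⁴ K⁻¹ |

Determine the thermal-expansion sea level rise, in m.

1.1 × 170 × 3.2×10⁻⁴ = 0.05984 m
Layer 2: 1.2 × 640 × 2.7×10⁻⁴ = 0.20736 m
1.6×10⁻⁴ × 850 × 0.6 = 0.08160 m
Δh = 0.05984 + 0.20736 + 0.08160 = 0.34880 m

Δh = 0.349 m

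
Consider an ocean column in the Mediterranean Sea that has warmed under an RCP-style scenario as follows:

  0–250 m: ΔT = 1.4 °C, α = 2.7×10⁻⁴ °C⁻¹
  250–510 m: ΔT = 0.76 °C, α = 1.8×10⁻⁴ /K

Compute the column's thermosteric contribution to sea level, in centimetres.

about 13.0 cm

250 × 2.7×10⁻⁴ × 1.4 = 0.09450 m
260 × 1.8×10⁻⁴ × 0.76 = 0.035568 m
Δh = 0.09450 + 0.035568 = 0.130068 m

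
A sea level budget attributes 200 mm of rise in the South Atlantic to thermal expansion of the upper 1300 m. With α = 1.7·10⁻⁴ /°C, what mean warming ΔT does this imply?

about 0.905 K

ΔT = Δh/(αH) = 0.2 / (1.7×10⁻⁴ × 1300) ≈ 0.9050 K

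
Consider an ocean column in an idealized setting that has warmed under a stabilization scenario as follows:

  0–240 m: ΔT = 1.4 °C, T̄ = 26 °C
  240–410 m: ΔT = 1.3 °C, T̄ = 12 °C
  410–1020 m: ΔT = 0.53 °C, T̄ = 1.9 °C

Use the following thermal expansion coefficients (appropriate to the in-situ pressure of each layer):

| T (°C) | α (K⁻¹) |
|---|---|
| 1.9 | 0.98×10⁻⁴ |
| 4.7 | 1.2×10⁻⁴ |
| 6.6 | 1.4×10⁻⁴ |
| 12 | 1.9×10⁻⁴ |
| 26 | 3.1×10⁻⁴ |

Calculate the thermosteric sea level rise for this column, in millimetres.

Δh = 180 mm

Layer 1 at 26 °C → α = 3.1×10⁻⁴ K⁻¹
Layer 2 at 12 °C → α = 1.9×10⁻⁴ K⁻¹
Layer 3 at 1.9 °C → α = 0.98×10⁻⁴ K⁻¹
240 × 1.4 × 3.1×10⁻⁴ = 0.10416 m
240–410 m: 1.9×10⁻⁴ × 170 × 1.3 = 0.04199 m
410–1020 m: 0.53 × 610 × 0.98×10⁻⁴ = 0.0316834 m
Δh = 0.10416 + 0.04199 + 0.0316834 = 0.1778334 m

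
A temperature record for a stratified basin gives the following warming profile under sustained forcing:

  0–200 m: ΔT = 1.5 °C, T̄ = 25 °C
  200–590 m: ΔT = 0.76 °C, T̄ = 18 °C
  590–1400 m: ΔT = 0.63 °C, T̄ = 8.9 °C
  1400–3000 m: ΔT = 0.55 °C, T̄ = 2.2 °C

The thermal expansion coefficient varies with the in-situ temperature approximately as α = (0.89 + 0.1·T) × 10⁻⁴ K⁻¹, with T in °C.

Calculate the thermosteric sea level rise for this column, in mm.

Layer 1: α = (0.89 + 0.1×25)×10⁻⁴ = 3.39×10⁻⁴ K⁻¹
Layer 2: α = (0.89 + 0.1×18)×10⁻⁴ = 2.69×10⁻⁴ K⁻¹
Layer 3: α = (0.89 + 0.1×8.9)×10⁻⁴ = 1.78×10⁻⁴ K⁻¹
Layer 4: α = (0.89 + 0.1×2.2)×10⁻⁴ = 1.11×10⁻⁴ K⁻¹
1.5 × 3.39×10⁻⁴ × 200 = 0.10170 m
0.76 × 2.69×10⁻⁴ × 390 = 0.0797316 m
590–1400 m: 1.78×10⁻⁴ × 810 × 0.63 = 0.0908334 m
1.11×10⁻⁴ × 1600 × 0.55 = 0.09768 m
Δh = 0.10170 + 0.0797316 + 0.0908334 + 0.09768 = 0.369945 m ≈ 370 mm

Δh = 370 mm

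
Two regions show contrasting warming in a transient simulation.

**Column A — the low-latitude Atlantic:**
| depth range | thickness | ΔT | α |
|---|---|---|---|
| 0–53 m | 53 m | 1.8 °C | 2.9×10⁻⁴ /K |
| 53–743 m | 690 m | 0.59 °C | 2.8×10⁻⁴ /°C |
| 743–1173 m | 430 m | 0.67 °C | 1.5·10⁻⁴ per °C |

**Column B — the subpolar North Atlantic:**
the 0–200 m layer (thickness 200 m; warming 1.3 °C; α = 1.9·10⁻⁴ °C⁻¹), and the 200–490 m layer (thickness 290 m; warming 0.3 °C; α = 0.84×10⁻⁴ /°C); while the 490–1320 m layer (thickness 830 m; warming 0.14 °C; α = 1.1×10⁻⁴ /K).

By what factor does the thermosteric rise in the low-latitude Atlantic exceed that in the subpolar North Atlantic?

A Layer 1: 2.9×10⁻⁴ × 1.8 × 53 = 0.027666 m
A Layer 2: 690 × 2.8×10⁻⁴ × 0.59 = 0.113988 m
A 1.5×10⁻⁴ × 430 × 0.67 = 0.043215 m
A total: 0.184869 m
B 1.9×10⁻⁴ × 1.3 × 200 = 0.04940 m
B Layer 2: 0.84×10⁻⁴ × 290 × 0.3 = 0.007308 m
B 490–1320 m: 830 × 1.1×10⁻⁴ × 0.14 = 0.012782 m
B total: 0.06949 m
Ratio: 0.184869 / 0.06949 ≈ 2.660

≈ 2.66×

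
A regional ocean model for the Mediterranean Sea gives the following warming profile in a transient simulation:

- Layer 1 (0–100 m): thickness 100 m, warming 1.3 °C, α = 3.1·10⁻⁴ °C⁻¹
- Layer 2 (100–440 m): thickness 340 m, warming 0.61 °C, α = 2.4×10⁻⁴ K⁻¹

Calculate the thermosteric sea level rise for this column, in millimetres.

0–100 m: 3.1×10⁻⁴ × 100 × 1.3 = 0.04030 m
0.61 × 340 × 2.4×10⁻⁴ = 0.049776 m
Δh = 0.04030 + 0.049776 = 0.090076 m

90 mm of thermosteric rise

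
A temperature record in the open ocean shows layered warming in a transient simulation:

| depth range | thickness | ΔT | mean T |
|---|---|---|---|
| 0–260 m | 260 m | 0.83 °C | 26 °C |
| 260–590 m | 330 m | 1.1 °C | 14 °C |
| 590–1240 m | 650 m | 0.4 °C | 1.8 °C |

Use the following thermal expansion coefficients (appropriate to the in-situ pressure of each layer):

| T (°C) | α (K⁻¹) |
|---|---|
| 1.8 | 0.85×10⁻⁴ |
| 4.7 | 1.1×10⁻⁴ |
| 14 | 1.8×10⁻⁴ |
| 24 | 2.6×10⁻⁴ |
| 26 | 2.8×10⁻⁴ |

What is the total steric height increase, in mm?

Layer 1 at 26 °C → α = 2.8×10⁻⁴ K⁻¹
Layer 2 at 14 °C → α = 1.8×10⁻⁴ K⁻¹
Layer 3 at 1.8 °C → α = 0.85×10⁻⁴ K⁻¹
0–260 m: 0.83 × 260 × 2.8×10⁻⁴ = 0.060424 m
260–590 m: 1.8×10⁻⁴ × 1.1 × 330 = 0.06534 m
590–1240 m: 0.85×10⁻⁴ × 650 × 0.4 = 0.02210 m
Δh = 0.060424 + 0.06534 + 0.02210 = 0.147864 m

about 150 mm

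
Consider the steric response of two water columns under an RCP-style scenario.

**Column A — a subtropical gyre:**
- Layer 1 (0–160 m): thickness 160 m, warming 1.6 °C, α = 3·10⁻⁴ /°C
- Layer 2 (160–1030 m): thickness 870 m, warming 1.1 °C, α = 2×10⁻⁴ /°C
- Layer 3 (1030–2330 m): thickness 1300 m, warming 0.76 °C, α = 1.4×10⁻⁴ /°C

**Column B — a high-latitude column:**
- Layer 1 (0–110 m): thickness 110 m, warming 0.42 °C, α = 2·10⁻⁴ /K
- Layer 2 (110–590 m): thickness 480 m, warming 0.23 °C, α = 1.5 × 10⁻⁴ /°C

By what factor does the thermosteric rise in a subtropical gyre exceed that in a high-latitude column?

a factor of 16

A 1.6 × 160 × 3×10⁻⁴ = 0.07680 m
A 870 × 2×10⁻⁴ × 1.1 = 0.19140 m
A Layer 3: 0.76 × 1.4×10⁻⁴ × 1300 = 0.13832 m
A total: 0.40652 m
B 110 × 2×10⁻⁴ × 0.42 = 0.00924 m
B 0.23 × 1.5×10⁻⁴ × 480 = 0.01656 m
B total: 0.02580 m
Ratio: 0.40652 / 0.02580 ≈ 15.76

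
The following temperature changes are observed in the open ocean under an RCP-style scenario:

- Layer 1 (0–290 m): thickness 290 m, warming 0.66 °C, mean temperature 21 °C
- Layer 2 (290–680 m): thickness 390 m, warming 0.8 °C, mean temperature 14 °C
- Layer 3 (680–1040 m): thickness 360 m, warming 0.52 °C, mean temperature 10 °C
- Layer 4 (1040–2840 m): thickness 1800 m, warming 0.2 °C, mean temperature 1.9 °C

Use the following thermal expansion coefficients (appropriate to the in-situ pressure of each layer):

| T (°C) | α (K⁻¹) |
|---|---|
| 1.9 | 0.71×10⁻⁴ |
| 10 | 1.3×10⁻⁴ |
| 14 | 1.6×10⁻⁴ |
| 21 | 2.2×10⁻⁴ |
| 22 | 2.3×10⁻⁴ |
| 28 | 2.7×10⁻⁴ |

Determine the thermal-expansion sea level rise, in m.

Δh = 0.142 m

Layer 1 at 21 °C → α = 2.2×10⁻⁴ K⁻¹
Layer 2 at 14 °C → α = 1.6×10⁻⁴ K⁻¹
Layer 3 at 10 °C → α = 1.3×10⁻⁴ K⁻¹
Layer 4 at 1.9 °C → α = 0.71×10⁻⁴ K⁻¹
290 × 0.66 × 2.2×10⁻⁴ = 0.042108 m
290–680 m: 1.6×10⁻⁴ × 390 × 0.8 = 0.04992 m
360 × 0.52 × 1.3×10⁻⁴ = 0.024336 m
Layer 4: 1800 × 0.71×10⁻⁴ × 0.2 = 0.02556 m
Δh = 0.042108 + 0.04992 + 0.024336 + 0.02556 = 0.141924 m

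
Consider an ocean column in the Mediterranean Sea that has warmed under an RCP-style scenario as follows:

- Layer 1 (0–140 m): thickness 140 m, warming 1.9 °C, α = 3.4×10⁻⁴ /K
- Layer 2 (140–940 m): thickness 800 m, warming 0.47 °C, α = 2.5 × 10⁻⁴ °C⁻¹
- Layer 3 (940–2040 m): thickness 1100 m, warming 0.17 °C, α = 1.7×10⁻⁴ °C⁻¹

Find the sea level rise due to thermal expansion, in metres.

Layer 1: 1.9 × 3.4×10⁻⁴ × 140 = 0.09044 m
140–940 m: 0.47 × 800 × 2.5×10⁻⁴ = 0.09400 m
940–2040 m: 1.7×10⁻⁴ × 0.17 × 1100 = 0.03179 m
Δh = 0.09044 + 0.09400 + 0.03179 = 0.21623 m

Δh ≈ 0.216 m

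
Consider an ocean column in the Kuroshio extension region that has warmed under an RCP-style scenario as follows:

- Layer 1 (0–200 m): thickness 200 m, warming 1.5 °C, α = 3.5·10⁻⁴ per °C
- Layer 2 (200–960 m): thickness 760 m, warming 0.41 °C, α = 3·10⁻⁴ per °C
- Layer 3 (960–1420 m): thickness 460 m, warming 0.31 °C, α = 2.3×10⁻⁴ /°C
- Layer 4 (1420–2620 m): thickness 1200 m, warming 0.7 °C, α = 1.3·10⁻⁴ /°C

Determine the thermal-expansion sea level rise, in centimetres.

Layer 1: 1.5 × 200 × 3.5×10⁻⁴ = 0.10500 m
Layer 2: 0.41 × 760 × 3×10⁻⁴ = 0.09348 m
460 × 0.31 × 2.3×10⁻⁴ = 0.032798 m
Layer 4: 1.3×10⁻⁴ × 0.7 × 1200 = 0.10920 m
Δh = 0.10500 + 0.09348 + 0.032798 + 0.10920 = 0.340478 m ≈ 34.0 cm

about 34.0 cm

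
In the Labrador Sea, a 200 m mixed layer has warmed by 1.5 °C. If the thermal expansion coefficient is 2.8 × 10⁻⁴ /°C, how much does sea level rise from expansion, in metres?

Δh = αΔT·H = 2.8×10⁻⁴ × 1.5 × 200 = 0.08400 m

0.0840 m of thermosteric rise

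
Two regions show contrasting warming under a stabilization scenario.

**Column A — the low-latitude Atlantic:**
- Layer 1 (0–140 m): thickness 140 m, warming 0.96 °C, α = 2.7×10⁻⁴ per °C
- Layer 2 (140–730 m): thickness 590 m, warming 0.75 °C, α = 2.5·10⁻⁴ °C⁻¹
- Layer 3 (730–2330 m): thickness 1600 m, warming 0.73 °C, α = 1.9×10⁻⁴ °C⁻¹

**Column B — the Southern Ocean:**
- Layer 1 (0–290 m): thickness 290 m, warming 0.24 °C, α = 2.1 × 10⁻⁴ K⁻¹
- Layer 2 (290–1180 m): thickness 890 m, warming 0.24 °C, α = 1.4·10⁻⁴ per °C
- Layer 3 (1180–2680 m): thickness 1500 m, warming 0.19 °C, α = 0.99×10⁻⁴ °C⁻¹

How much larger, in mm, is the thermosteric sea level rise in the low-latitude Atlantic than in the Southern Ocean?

300 mm larger

A Layer 1: 2.7×10⁻⁴ × 0.96 × 140 = 0.036288 m
A 590 × 2.5×10⁻⁴ × 0.75 = 0.110625 m
A 1.9×10⁻⁴ × 1600 × 0.73 = 0.22192 m
A total: 0.368833 m
B 2.1×10⁻⁴ × 0.24 × 290 = 0.014616 m
B Layer 2: 890 × 0.24 × 1.4×10⁻⁴ = 0.029904 m
B 0.99×10⁻⁴ × 0.19 × 1500 = 0.028215 m
B total: 0.072735 m
Difference: 0.368833 − 0.072735 = 0.296098 m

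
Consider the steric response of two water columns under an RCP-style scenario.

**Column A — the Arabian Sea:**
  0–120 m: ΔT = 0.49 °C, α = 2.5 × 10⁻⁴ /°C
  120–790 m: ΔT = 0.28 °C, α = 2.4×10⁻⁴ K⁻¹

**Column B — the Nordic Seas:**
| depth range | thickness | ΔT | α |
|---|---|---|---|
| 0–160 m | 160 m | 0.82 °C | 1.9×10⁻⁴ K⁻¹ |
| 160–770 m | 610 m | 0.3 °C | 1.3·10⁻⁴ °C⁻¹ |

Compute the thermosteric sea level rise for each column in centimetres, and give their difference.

A: 6.0 cm; B: 4.9 cm; difference 1.1 cm

A 0–120 m: 0.49 × 2.5×10⁻⁴ × 120 = 0.01470 m
A 120–790 m: 2.4×10⁻⁴ × 0.28 × 670 = 0.045024 m
A total: 0.059724 m
B Layer 1: 0.82 × 160 × 1.9×10⁻⁴ = 0.024928 m
B 160–770 m: 610 × 0.3 × 1.3×10⁻⁴ = 0.02379 m
B total: 0.048718 m
Difference: 0.059724 − 0.048718 = 0.011006 m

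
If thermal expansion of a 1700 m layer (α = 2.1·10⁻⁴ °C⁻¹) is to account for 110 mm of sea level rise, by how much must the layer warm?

ΔT ≈ 0.308 °C

ΔT = Δh/(αH) = 0.11 / (2.1×10⁻⁴ × 1700) ≈ 0.3081 °C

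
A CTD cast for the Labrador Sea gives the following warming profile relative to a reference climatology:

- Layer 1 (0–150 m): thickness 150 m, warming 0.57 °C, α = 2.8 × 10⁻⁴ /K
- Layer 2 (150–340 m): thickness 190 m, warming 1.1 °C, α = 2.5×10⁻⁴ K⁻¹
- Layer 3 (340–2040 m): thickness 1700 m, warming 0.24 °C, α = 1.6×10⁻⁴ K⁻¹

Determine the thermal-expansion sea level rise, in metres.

0.141 m

0–150 m: 150 × 0.57 × 2.8×10⁻⁴ = 0.02394 m
2.5×10⁻⁴ × 1.1 × 190 = 0.05225 m
340–2040 m: 1.6×10⁻⁴ × 1700 × 0.24 = 0.06528 m
Δh = 0.02394 + 0.05225 + 0.06528 = 0.14147 m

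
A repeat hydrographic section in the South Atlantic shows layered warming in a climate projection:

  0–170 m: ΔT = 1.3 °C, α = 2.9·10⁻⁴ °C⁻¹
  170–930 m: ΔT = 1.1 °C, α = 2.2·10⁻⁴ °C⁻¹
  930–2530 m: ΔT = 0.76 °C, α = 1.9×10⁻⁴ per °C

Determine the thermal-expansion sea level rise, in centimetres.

0–170 m: 1.3 × 170 × 2.9×10⁻⁴ = 0.06409 m
Layer 2: 1.1 × 2.2×10⁻⁴ × 760 = 0.18392 m
1.9×10⁻⁴ × 1600 × 0.76 = 0.23104 m
Δh = 0.06409 + 0.18392 + 0.23104 = 0.47905 m

Δh ≈ 47.9 cm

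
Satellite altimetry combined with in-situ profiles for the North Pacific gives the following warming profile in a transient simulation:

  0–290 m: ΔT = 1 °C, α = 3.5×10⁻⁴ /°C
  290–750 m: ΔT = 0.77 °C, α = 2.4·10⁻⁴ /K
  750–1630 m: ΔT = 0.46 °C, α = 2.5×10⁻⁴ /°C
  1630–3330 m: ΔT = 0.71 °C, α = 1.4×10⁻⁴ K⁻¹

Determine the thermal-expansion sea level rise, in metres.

Δh = 0.457 m

Layer 1: 3.5×10⁻⁴ × 1 × 290 = 0.10150 m
290–750 m: 0.77 × 460 × 2.4×10⁻⁴ = 0.085008 m
Layer 3: 0.46 × 2.5×10⁻⁴ × 880 = 0.10120 m
1630–3330 m: 1.4×10⁻⁴ × 0.71 × 1700 = 0.16898 m
Δh = 0.10150 + 0.085008 + 0.10120 + 0.16898 = 0.456688 m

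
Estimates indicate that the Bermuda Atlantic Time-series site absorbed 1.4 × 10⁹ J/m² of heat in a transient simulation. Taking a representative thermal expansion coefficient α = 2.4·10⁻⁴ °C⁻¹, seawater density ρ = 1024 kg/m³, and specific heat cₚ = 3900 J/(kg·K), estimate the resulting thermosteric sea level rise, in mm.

Δh = αQ/(ρcₚ) = 2.4×10⁻⁴ × 1.4×10⁹ / (1024 × 3900) ≈ 0.084135 m

about 84 mm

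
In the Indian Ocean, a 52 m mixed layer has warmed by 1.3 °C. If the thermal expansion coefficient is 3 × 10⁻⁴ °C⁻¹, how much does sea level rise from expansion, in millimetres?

Δh = αΔT·H = 3×10⁻⁴ × 1.3 × 52 = 0.02028 m

20.3 mm of thermosteric rise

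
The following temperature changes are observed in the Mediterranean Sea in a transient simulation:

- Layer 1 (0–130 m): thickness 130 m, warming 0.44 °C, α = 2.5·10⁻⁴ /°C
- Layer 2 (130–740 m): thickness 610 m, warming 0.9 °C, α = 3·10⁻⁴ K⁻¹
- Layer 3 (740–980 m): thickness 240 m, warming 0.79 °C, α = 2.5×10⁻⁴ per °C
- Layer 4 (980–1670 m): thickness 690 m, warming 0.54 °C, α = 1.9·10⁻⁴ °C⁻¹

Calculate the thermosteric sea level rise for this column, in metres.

about 0.297 m

0–130 m: 2.5×10⁻⁴ × 0.44 × 130 = 0.01430 m
130–740 m: 0.9 × 3×10⁻⁴ × 610 = 0.16470 m
740–980 m: 240 × 0.79 × 2.5×10⁻⁴ = 0.04740 m
980–1670 m: 0.54 × 1.9×10⁻⁴ × 690 = 0.070794 m
Δh = 0.01430 + 0.16470 + 0.04740 + 0.070794 = 0.297194 m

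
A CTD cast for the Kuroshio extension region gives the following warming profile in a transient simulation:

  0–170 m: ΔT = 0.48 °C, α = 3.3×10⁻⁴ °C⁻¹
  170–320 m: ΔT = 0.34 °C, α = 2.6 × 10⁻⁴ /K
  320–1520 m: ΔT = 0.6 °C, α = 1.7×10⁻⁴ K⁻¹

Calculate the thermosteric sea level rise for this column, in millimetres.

170 × 3.3×10⁻⁴ × 0.48 = 0.026928 m
170–320 m: 0.34 × 150 × 2.6×10⁻⁴ = 0.01326 m
1.7×10⁻⁴ × 1200 × 0.6 = 0.12240 m
Δh = 0.026928 + 0.01326 + 0.12240 = 0.162588 m

160 mm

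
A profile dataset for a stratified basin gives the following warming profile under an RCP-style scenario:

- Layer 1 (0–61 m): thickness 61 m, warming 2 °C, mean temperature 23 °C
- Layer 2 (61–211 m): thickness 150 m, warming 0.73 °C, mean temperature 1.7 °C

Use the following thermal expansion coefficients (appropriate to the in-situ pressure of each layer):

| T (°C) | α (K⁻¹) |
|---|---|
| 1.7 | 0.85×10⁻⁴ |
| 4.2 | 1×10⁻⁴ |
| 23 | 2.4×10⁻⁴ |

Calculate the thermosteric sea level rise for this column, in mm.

about 38.6 mm

Layer 1 at 23 °C → α = 2.4×10⁻⁴ K⁻¹
Layer 2 at 1.7 °C → α = 0.85×10⁻⁴ K⁻¹
2 × 61 × 2.4×10⁻⁴ = 0.02928 m
61–211 m: 0.85×10⁻⁴ × 150 × 0.73 = 0.0093075 m
Δh = 0.02928 + 0.0093075 = 0.0385875 m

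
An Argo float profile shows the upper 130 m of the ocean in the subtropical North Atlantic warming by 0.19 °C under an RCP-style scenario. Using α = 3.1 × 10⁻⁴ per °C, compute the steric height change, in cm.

Δh ≈ 0.766 cm

Δh = αΔT·H = 3.1×10⁻⁴ × 0.19 × 130 = 0.007657 m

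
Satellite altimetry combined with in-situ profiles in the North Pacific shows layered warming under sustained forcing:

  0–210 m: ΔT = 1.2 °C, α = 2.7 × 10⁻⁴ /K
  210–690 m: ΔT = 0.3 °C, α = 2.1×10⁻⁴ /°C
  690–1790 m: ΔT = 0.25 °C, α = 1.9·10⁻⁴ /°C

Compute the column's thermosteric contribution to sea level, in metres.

210 × 2.7×10⁻⁴ × 1.2 = 0.06804 m
Layer 2: 2.1×10⁻⁴ × 0.3 × 480 = 0.03024 m
1.9×10⁻⁴ × 1100 × 0.25 = 0.05225 m
Δh = 0.06804 + 0.03024 + 0.05225 = 0.15053 m

0.15 m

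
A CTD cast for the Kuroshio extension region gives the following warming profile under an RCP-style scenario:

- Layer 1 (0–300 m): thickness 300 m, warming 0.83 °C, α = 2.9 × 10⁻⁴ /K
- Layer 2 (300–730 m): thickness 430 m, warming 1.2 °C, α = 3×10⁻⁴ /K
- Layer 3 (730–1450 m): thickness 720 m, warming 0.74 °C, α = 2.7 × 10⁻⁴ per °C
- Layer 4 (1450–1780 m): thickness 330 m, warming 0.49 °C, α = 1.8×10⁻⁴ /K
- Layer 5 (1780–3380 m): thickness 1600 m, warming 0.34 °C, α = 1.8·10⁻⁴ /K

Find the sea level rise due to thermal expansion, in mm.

0–300 m: 300 × 2.9×10⁻⁴ × 0.83 = 0.07221 m
300–730 m: 1.2 × 3×10⁻⁴ × 430 = 0.15480 m
Layer 3: 2.7×10⁻⁴ × 0.74 × 720 = 0.143856 m
1450–1780 m: 330 × 0.49 × 1.8×10⁻⁴ = 0.029106 m
1780–3380 m: 1.8×10⁻⁴ × 0.34 × 1600 = 0.09792 m
Δh = 0.07221 + 0.15480 + 0.143856 + 0.029106 + 0.09792 = 0.497892 m

498 mm of thermosteric rise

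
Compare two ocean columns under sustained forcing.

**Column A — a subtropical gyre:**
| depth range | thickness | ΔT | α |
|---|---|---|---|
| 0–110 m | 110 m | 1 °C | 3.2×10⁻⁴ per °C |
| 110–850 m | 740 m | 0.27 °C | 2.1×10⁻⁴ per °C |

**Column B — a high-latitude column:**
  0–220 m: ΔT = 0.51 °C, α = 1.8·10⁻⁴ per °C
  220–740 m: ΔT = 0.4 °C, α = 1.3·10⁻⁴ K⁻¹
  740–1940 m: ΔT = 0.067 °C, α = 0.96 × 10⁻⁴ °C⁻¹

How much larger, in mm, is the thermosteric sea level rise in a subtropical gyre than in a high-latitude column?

22 mm

A 110 × 1 × 3.2×10⁻⁴ = 0.03520 m
A Layer 2: 740 × 0.27 × 2.1×10⁻⁴ = 0.041958 m
A total: 0.077158 m
B 0–220 m: 1.8×10⁻⁴ × 0.51 × 220 = 0.020196 m
B 220–740 m: 0.4 × 520 × 1.3×10⁻⁴ = 0.02704 m
B 0.96×10⁻⁴ × 1200 × 0.067 = 0.0077184 m
B total: 0.0549544 m
Difference: 0.077158 − 0.0549544 = 0.0222036 m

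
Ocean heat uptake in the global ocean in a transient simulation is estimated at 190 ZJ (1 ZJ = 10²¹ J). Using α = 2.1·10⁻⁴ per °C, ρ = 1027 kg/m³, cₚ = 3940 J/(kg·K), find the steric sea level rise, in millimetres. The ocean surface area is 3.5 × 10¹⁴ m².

28.2 mm

Per unit area: Q = 190×10²¹ / (3.5×10¹⁴) ≈ 5.429×10⁸ J/m²
Δh = αQ/(ρcₚ) = 2.1×10⁻⁴ × 5.429×10⁸ / (1027 × 3940) ≈ 0.028176 m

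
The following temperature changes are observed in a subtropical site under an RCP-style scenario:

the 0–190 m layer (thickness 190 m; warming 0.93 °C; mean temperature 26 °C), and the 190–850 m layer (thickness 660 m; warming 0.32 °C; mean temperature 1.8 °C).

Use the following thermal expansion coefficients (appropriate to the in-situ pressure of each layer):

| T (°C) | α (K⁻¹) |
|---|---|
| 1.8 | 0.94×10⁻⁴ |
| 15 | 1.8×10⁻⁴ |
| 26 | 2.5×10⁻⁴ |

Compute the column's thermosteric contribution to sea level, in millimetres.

Layer 1 at 26 °C → α = 2.5×10⁻⁴ K⁻¹
Layer 2 at 1.8 °C → α = 0.94×10⁻⁴ K⁻¹
0–190 m: 190 × 2.5×10⁻⁴ × 0.93 = 0.044175 m
190–850 m: 0.32 × 0.94×10⁻⁴ × 660 = 0.0198528 m
Δh = 0.044175 + 0.0198528 = 0.0640278 m ≈ 64 mm

Δh = 64 mm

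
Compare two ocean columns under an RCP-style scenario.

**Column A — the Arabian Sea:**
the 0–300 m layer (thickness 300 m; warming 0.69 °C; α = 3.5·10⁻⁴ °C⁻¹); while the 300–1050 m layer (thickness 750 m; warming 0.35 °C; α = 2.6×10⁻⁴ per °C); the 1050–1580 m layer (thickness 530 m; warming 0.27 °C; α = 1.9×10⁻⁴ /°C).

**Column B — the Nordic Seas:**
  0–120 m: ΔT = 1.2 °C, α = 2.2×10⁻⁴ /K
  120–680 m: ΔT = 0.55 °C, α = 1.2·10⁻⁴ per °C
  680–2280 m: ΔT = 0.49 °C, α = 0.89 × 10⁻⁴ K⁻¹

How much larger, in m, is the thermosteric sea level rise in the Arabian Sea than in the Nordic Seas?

A 0–300 m: 0.69 × 3.5×10⁻⁴ × 300 = 0.07245 m
A 300–1050 m: 0.35 × 2.6×10⁻⁴ × 750 = 0.06825 m
A Layer 3: 530 × 1.9×10⁻⁴ × 0.27 = 0.027189 m
A total: 0.167889 m
B 0–120 m: 120 × 2.2×10⁻⁴ × 1.2 = 0.03168 m
B Layer 2: 1.2×10⁻⁴ × 0.55 × 560 = 0.03696 m
B 680–2280 m: 1600 × 0.89×10⁻⁴ × 0.49 = 0.069776 m
B total: 0.138416 m
Difference: 0.167889 − 0.138416 = 0.029473 m

0.0295 m larger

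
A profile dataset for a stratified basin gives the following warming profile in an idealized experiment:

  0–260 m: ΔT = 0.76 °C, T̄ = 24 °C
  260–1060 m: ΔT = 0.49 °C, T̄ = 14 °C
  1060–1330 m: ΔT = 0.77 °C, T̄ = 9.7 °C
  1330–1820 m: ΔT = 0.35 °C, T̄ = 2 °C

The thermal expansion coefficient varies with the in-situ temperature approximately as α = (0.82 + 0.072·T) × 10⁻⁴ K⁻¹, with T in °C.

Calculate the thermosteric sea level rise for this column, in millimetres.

Δh = 170 mm

Layer 1: α = (0.82 + 0.072×24)×10⁻⁴ = 2.548×10⁻⁴ K⁻¹
Layer 2: α = (0.82 + 0.072×14)×10⁻⁴ = 1.828×10⁻⁴ K⁻¹
Layer 3: α = (0.82 + 0.072×9.7)×10⁻⁴ = 1.5184×10⁻⁴ K⁻¹
Layer 4: α = (0.82 + 0.072×2)×10⁻⁴ = 0.964×10⁻⁴ K⁻¹
Layer 1: 260 × 0.76 × 2.548×10⁻⁴ = 0.05034848 m
Layer 2: 1.828×10⁻⁴ × 0.49 × 800 = 0.0716576 m
0.77 × 1.5184×10⁻⁴ × 270 = 0.031567536 m
1330–1820 m: 0.964×10⁻⁴ × 0.35 × 490 = 0.0165326 m
Δh = 0.05034848 + 0.0716576 + 0.031567536 + 0.0165326 = 0.170106216 m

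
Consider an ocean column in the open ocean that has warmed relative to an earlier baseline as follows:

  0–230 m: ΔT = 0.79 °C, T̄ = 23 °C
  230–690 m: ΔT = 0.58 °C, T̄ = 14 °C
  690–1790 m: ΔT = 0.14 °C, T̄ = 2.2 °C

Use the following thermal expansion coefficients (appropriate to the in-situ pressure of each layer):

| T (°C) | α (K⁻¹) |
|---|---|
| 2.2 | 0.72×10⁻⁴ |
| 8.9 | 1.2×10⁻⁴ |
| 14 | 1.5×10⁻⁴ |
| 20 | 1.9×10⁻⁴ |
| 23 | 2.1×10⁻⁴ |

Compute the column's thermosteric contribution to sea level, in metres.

Layer 1 at 23 °C → α = 2.1×10⁻⁴ K⁻¹
Layer 2 at 14 °C → α = 1.5×10⁻⁴ K⁻¹
Layer 3 at 2.2 °C → α = 0.72×10⁻⁴ K⁻¹
0–230 m: 230 × 0.79 × 2.1×10⁻⁴ = 0.038157 m
0.58 × 460 × 1.5×10⁻⁴ = 0.04002 m
Layer 3: 1100 × 0.72×10⁻⁴ × 0.14 = 0.011088 m
Δh = 0.038157 + 0.04002 + 0.011088 = 0.089265 m

Δh = 0.0893 m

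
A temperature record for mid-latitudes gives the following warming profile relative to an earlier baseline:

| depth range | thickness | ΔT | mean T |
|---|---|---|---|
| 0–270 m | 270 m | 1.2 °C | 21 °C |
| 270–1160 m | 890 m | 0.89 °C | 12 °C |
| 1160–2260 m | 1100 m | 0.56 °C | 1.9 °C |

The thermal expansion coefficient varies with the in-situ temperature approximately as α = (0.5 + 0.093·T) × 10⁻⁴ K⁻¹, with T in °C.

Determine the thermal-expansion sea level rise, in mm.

Layer 1: α = (0.5 + 0.093×21)×10⁻⁴ = 2.453×10⁻⁴ K⁻¹
Layer 2: α = (0.5 + 0.093×12)×10⁻⁴ = 1.616×10⁻⁴ K⁻¹
Layer 3: α = (0.5 + 0.093×1.9)×10⁻⁴ = 0.6767×10⁻⁴ K⁻¹
Layer 1: 270 × 1.2 × 2.453×10⁻⁴ = 0.0794772 m
270–1160 m: 1.616×10⁻⁴ × 890 × 0.89 = 0.12800336 m
Layer 3: 0.6767×10⁻⁴ × 1100 × 0.56 = 0.04168472 m
Δh = 0.0794772 + 0.12800336 + 0.04168472 = 0.24916528 m

about 250 mm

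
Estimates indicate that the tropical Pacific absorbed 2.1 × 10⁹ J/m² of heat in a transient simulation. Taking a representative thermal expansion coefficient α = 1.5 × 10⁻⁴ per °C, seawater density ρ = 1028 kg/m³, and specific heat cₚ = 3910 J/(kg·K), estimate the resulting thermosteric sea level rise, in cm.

Δh = αQ/(ρcₚ) = 1.5×10⁻⁴ × 2.1×10⁹ / (1028 × 3910) ≈ 0.078368 m

about 7.84 cm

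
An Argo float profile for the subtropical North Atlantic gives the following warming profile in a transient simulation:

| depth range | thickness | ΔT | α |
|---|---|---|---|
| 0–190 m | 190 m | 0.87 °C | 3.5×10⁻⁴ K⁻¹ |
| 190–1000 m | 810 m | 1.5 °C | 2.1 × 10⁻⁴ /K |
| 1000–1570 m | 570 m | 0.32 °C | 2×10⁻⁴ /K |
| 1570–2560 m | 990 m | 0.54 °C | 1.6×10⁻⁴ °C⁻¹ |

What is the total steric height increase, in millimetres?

0–190 m: 190 × 0.87 × 3.5×10⁻⁴ = 0.057855 m
2.1×10⁻⁴ × 810 × 1.5 = 0.25515 m
1000–1570 m: 0.32 × 570 × 2×10⁻⁴ = 0.03648 m
Layer 4: 0.54 × 990 × 1.6×10⁻⁴ = 0.085536 m
Δh = 0.057855 + 0.25515 + 0.03648 + 0.085536 = 0.435021 m ≈ 435 mm

Δh = 435 mm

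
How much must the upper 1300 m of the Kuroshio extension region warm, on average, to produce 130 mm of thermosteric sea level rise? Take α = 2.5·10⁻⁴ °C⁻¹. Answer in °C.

about 0.40 °C

ΔT = Δh/(αH) = 0.13 / (2.5×10⁻⁴ × 1300) = 0.4000 °C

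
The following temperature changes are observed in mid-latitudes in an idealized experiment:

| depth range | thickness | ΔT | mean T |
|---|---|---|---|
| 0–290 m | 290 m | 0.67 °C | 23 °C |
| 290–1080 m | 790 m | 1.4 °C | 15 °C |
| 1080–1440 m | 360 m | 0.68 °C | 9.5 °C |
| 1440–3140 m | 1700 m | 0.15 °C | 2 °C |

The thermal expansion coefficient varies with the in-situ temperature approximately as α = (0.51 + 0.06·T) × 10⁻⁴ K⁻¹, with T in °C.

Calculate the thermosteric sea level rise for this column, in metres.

Layer 1: α = (0.51 + 0.06×23)×10⁻⁴ = 1.89×10⁻⁴ K⁻¹
Layer 2: α = (0.51 + 0.06×15)×10⁻⁴ = 1.41×10⁻⁴ K⁻¹
Layer 3: α = (0.51 + 0.06×9.5)×10⁻⁴ = 1.08×10⁻⁴ K⁻¹
Layer 4: α = (0.51 + 0.06×2)×10⁻⁴ = 0.63×10⁻⁴ K⁻¹
Layer 1: 0.67 × 290 × 1.89×10⁻⁴ = 0.0367227 m
290–1080 m: 1.41×10⁻⁴ × 790 × 1.4 = 0.155946 m
0.68 × 360 × 1.08×10⁻⁴ = 0.0264384 m
Layer 4: 1700 × 0.15 × 0.63×10⁻⁴ = 0.016065 m
Δh = 0.0367227 + 0.155946 + 0.0264384 + 0.016065 = 0.2351721 m

Δh = 0.24 m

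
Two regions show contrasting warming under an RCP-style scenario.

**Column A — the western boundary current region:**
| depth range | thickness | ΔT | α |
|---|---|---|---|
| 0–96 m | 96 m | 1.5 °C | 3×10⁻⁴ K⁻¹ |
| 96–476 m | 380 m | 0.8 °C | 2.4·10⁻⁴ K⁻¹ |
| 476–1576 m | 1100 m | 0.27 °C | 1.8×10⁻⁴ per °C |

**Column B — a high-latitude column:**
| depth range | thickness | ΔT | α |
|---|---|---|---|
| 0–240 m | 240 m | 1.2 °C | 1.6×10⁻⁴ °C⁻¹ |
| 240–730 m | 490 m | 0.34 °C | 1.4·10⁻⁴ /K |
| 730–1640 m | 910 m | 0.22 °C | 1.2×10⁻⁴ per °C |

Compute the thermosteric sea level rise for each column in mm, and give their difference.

A Layer 1: 1.5 × 96 × 3×10⁻⁴ = 0.04320 m
A Layer 2: 0.8 × 2.4×10⁻⁴ × 380 = 0.07296 m
A 476–1576 m: 1.8×10⁻⁴ × 0.27 × 1100 = 0.05346 m
A total: 0.16962 m
B 0–240 m: 240 × 1.2 × 1.6×10⁻⁴ = 0.04608 m
B 240–730 m: 490 × 1.4×10⁻⁴ × 0.34 = 0.023324 m
B 0.22 × 910 × 1.2×10⁻⁴ = 0.024024 m
B total: 0.093428 m
Difference: 0.16962 − 0.093428 = 0.076192 m

A: 170 mm; B: 93.4 mm; difference 76.2 mm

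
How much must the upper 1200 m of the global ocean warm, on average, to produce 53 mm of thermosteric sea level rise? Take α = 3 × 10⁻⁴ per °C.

ΔT = Δh/(αH) = 0.053 / (3×10⁻⁴ × 1200) ≈ 0.1472 K

0.147 K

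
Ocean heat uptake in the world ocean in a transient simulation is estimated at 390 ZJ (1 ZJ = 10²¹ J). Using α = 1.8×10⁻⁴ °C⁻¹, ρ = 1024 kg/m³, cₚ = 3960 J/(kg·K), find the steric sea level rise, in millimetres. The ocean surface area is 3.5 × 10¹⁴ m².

Per unit area: Q = 390×10²¹ / (3.5×10¹⁴) ≈ 1.114×10⁹ J/m²
Δh = αQ/(ρcₚ) = 1.8×10⁻⁴ × 1.114×10⁹ / (1024 × 3960) ≈ 0.04945 m

49 mm of thermosteric rise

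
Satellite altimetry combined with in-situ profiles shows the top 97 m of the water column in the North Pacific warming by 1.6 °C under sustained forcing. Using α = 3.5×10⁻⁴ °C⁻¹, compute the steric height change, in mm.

Δh = αΔT·H = 3.5×10⁻⁴ × 1.6 × 97 = 0.05432 m

54.3 mm of thermosteric rise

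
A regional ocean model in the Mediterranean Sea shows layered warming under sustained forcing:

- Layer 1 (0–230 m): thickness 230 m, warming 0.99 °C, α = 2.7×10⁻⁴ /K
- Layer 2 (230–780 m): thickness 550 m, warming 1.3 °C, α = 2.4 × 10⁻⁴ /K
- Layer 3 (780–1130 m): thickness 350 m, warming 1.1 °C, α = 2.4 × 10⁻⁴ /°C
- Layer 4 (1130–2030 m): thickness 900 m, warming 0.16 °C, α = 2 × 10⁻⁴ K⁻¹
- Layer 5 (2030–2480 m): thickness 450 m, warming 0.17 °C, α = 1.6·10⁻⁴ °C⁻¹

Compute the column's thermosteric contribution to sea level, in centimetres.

Δh = 36.7 cm

0.99 × 2.7×10⁻⁴ × 230 = 0.061479 m
1.3 × 550 × 2.4×10⁻⁴ = 0.17160 m
780–1130 m: 1.1 × 2.4×10⁻⁴ × 350 = 0.09240 m
1130–2030 m: 900 × 0.16 × 2×10⁻⁴ = 0.02880 m
450 × 1.6×10⁻⁴ × 0.17 = 0.01224 m
Δh = 0.061479 + 0.17160 + 0.09240 + 0.02880 + 0.01224 = 0.366519 m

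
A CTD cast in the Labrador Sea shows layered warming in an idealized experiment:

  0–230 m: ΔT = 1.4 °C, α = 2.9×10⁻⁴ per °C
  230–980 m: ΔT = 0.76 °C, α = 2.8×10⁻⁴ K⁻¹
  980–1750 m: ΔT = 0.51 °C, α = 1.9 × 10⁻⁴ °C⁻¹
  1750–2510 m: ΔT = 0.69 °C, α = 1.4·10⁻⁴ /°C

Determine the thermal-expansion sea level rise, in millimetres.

Δh ≈ 400 mm

0–230 m: 2.9×10⁻⁴ × 1.4 × 230 = 0.09338 m
230–980 m: 2.8×10⁻⁴ × 0.76 × 750 = 0.15960 m
1.9×10⁻⁴ × 770 × 0.51 = 0.074613 m
1.4×10⁻⁴ × 0.69 × 760 = 0.073416 m
Δh = 0.09338 + 0.15960 + 0.074613 + 0.073416 = 0.401009 m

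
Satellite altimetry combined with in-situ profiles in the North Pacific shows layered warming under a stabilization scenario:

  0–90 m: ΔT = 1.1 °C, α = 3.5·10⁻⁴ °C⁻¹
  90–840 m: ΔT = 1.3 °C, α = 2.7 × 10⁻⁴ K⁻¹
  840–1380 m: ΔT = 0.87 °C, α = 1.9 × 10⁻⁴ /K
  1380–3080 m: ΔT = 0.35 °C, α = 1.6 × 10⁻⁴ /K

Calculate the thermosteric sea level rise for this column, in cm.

Layer 1: 1.1 × 90 × 3.5×10⁻⁴ = 0.03465 m
90–840 m: 750 × 1.3 × 2.7×10⁻⁴ = 0.26325 m
Layer 3: 1.9×10⁻⁴ × 540 × 0.87 = 0.089262 m
0.35 × 1.6×10⁻⁴ × 1700 = 0.09520 m
Δh = 0.03465 + 0.26325 + 0.089262 + 0.09520 = 0.482362 m

48 cm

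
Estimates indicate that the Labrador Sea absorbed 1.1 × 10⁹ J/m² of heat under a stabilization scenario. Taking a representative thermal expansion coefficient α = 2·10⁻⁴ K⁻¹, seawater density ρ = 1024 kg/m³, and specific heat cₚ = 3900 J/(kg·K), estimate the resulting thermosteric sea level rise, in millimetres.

Δh = αQ/(ρcₚ) = 2×10⁻⁴ × 1.1×10⁹ / (1024 × 3900) ≈ 0.055088 m

about 55.1 mm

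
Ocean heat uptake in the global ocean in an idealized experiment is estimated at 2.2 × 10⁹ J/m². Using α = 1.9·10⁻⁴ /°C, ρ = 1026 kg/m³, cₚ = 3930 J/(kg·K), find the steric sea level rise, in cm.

about 10 cm

Δh = αQ/(ρcₚ) = 1.9×10⁻⁴ × 2.2×10⁹ / (1026 × 3930) ≈ 0.10367 m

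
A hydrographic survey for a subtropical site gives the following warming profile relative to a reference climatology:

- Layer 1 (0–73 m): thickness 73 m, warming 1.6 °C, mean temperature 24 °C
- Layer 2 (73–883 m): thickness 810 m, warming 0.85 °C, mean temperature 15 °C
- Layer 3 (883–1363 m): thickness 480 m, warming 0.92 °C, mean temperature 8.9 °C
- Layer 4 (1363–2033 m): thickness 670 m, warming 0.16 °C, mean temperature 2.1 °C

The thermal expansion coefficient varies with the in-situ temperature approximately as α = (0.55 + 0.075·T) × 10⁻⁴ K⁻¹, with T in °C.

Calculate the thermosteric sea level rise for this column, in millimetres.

Layer 1: α = (0.55 + 0.075×24)×10⁻⁴ = 2.35×10⁻⁴ K⁻¹
Layer 2: α = (0.55 + 0.075×15)×10⁻⁴ = 1.675×10⁻⁴ K⁻¹
Layer 3: α = (0.55 + 0.075×8.9)×10⁻⁴ = 1.2175×10⁻⁴ K⁻¹
Layer 4: α = (0.55 + 0.075×2.1)×10⁻⁴ = 0.7075×10⁻⁴ K⁻¹
2.35×10⁻⁴ × 1.6 × 73 = 0.027448 m
0.85 × 1.675×10⁻⁴ × 810 = 0.11532375 m
0.92 × 1.2175×10⁻⁴ × 480 = 0.0537648 m
0.7075×10⁻⁴ × 670 × 0.16 = 0.0075844 m
Δh = 0.027448 + 0.11532375 + 0.0537648 + 0.0075844 = 0.20412095 m

Δh ≈ 204 mm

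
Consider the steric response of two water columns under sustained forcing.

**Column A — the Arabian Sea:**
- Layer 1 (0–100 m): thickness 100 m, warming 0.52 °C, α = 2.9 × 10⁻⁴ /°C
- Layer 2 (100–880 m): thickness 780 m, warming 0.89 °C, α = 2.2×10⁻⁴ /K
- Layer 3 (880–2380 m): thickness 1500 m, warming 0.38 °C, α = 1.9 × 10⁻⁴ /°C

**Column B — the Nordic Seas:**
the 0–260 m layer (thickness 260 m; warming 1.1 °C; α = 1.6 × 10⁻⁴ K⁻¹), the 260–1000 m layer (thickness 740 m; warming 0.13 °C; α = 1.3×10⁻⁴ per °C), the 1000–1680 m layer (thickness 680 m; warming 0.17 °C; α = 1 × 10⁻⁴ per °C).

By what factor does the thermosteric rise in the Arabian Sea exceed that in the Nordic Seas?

a factor of 4.0

A 0–100 m: 2.9×10⁻⁴ × 100 × 0.52 = 0.01508 m
A 2.2×10⁻⁴ × 0.89 × 780 = 0.152724 m
A 1.9×10⁻⁴ × 0.38 × 1500 = 0.10830 m
A total: 0.276104 m
B 0–260 m: 260 × 1.1 × 1.6×10⁻⁴ = 0.04576 m
B 740 × 0.13 × 1.3×10⁻⁴ = 0.012506 m
B 1000–1680 m: 0.17 × 680 × 1×10⁻⁴ = 0.01156 m
B total: 0.069826 m
Ratio: 0.276104 / 0.069826 ≈ 3.954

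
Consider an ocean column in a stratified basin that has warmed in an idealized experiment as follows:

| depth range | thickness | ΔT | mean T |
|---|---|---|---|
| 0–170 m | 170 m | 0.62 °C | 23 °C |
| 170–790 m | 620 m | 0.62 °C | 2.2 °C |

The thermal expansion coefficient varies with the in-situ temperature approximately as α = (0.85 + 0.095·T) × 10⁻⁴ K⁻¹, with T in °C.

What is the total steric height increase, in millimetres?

Layer 1: α = (0.85 + 0.095×23)×10⁻⁴ = 3.035×10⁻⁴ K⁻¹
Layer 2: α = (0.85 + 0.095×2.2)×10⁻⁴ = 1.059×10⁻⁴ K⁻¹
0–170 m: 3.035×10⁻⁴ × 170 × 0.62 = 0.0319889 m
1.059×10⁻⁴ × 0.62 × 620 = 0.04070796 m
Δh = 0.0319889 + 0.04070796 = 0.07269686 m

72.7 mm of thermosteric rise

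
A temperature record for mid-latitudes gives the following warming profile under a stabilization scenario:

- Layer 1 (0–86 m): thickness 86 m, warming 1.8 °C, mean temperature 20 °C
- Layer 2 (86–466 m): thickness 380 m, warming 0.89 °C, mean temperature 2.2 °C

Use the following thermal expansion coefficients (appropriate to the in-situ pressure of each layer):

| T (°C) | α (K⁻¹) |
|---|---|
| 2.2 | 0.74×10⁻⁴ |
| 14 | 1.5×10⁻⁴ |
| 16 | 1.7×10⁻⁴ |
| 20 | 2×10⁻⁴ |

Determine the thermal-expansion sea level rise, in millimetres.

Layer 1 at 20 °C → α = 2×10⁻⁴ K⁻¹
Layer 2 at 2.2 °C → α = 0.74×10⁻⁴ K⁻¹
2×10⁻⁴ × 1.8 × 86 = 0.03096 m
0.89 × 0.74×10⁻⁴ × 380 = 0.0250268 m
Δh = 0.03096 + 0.0250268 = 0.0559868 m

Δh = 56.0 mm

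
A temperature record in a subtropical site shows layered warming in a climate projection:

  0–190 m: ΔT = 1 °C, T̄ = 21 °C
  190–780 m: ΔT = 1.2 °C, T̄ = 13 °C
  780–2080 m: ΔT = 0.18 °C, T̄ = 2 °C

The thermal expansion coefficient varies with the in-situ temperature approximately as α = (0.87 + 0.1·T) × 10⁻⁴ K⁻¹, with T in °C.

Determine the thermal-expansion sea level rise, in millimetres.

Layer 1: α = (0.87 + 0.1×21)×10⁻⁴ = 2.97×10⁻⁴ K⁻¹
Layer 2: α = (0.87 + 0.1×13)×10⁻⁴ = 2.17×10⁻⁴ K⁻¹
Layer 3: α = (0.87 + 0.1×2)×10⁻⁴ = 1.07×10⁻⁴ K⁻¹
Layer 1: 1 × 190 × 2.97×10⁻⁴ = 0.05643 m
190–780 m: 590 × 1.2 × 2.17×10⁻⁴ = 0.153636 m
1.07×10⁻⁴ × 1300 × 0.18 = 0.025038 m
Δh = 0.05643 + 0.153636 + 0.025038 = 0.235104 m ≈ 235 mm

about 235 mm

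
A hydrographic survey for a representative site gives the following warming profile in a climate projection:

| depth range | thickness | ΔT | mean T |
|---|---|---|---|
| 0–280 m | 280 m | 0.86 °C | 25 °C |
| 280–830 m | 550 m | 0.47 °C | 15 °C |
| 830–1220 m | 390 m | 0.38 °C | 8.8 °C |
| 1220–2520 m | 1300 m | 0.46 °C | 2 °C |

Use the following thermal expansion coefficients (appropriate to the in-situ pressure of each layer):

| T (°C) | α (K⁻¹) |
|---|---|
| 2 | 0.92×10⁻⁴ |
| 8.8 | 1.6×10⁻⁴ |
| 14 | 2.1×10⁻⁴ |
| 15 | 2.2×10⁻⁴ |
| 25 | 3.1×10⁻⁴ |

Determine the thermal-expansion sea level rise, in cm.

21.0 cm

Layer 1 at 25 °C → α = 3.1×10⁻⁴ K⁻¹
Layer 2 at 15 °C → α = 2.2×10⁻⁴ K⁻¹
Layer 3 at 8.8 °C → α = 1.6×10⁻⁴ K⁻¹
Layer 4 at 2 °C → α = 0.92×10⁻⁴ K⁻¹
Layer 1: 0.86 × 280 × 3.1×10⁻⁴ = 0.074648 m
550 × 2.2×10⁻⁴ × 0.47 = 0.05687 m
390 × 0.38 × 1.6×10⁻⁴ = 0.023712 m
1220–2520 m: 0.92×10⁻⁴ × 1300 × 0.46 = 0.055016 m
Δh = 0.074648 + 0.05687 + 0.023712 + 0.055016 = 0.210246 m ≈ 21.0 cm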